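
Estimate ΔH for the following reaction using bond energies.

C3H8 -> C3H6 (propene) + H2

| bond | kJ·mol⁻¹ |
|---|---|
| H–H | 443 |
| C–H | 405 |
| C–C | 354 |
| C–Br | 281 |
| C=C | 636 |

ΔH ≈ +85 kJ

Bonds broken (reactants):
  C–C: 2 × 354 = 708
  C–H: 8 × 405 = 3240
  Σ(broken) = 3948 kJ
Bonds formed (products):
  C–C: 1 × 354 = 354
  C–H: 6 × 405 = 2430
  C=C: 1 × 636 = 636
  H–H: 1 × 443 = 443
  Σ(formed) = 3863 kJ
ΔH = Σ(broken) − Σ(formed) = 3948 − 3863 = +85 kJ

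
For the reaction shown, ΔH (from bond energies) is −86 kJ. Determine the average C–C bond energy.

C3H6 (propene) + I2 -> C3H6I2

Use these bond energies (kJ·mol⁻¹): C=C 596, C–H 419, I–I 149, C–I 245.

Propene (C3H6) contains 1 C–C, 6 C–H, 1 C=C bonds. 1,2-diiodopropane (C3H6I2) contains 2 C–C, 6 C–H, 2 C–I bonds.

Let D be the C–C bond energy.
Σ(broken) = 1×D + 6×419 + 1×596 + 1×149 = 3259 + D
Σ(formed) = 2×D + 6×419 + 2×245 = 3004 + 2D
ΔH = Σ(broken) − Σ(formed) = (3259 + D) − (3004 + 2D) = +255 − D
Setting this equal to −86 kJ gives D = 341 kJ/mol.

D(C–C) ≈ 341 kJ/mol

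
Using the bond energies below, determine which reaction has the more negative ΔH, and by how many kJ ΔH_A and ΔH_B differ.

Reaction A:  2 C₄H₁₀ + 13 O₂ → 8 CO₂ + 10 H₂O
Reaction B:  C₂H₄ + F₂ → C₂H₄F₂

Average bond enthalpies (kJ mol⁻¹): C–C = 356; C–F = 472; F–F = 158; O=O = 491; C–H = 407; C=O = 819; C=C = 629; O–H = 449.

Reaction A:
  Bonds broken (reactants):
    C–C: 6 × 356 = 2136
    C–H: 20 × 407 = 8140
    O=O: 13 × 491 = 6383
    Σ(broken) = 16659 kJ
  Bonds formed (products):
    C=O: 16 × 819 = 13104
    O–H: 20 × 449 = 8980
    Σ(formed) = 22084 kJ
  ΔH_A = 16659 − 22084 = −5425 kJ
Reaction B:
  Bonds broken (reactants):
    C–H: 4 × 407 = 1628
    C=C: 1 × 629 = 629
    F–F: 1 × 158 = 158
    Σ(broken) = 2415 kJ
  Bonds formed (products):
    C–C: 1 × 356 = 356
    C–F: 2 × 472 = 944
    C–H: 4 × 407 = 1628
    Σ(formed) = 2928 kJ
  ΔH_B = 2415 − 2928 = −513 kJ
ΔH_A − ΔH_B = −4912 kJ, so reaction A has the more negative ΔH; |ΔH_A − ΔH_B| = 4912 kJ.

Reaction A, by 4912 kJ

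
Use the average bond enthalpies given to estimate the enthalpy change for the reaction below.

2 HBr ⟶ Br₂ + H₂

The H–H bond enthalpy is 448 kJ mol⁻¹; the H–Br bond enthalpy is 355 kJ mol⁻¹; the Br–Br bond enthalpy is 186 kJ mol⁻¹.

Bonds broken (reactants):
  H–Br: 2 × 355 = 710
  Σ(broken) = 710 kJ
Bonds formed (products):
  Br–Br: 1 × 186 = 186
  H–H: 1 × 448 = 448
  Σ(formed) = 634 kJ
ΔH = Σ(broken) − Σ(formed) = 710 − 634 = +76 kJ

ΔH ≈ +76 kJ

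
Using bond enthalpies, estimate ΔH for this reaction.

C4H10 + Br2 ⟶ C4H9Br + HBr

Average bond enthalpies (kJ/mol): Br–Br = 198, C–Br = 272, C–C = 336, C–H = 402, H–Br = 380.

ΔH ≈ −52 kJ

Bonds broken (reactants):
  Br–Br: 1 × 198 = 198
  C–C: 3 × 336 = 1008
  C–H: 10 × 402 = 4020
  Σ(broken) = 5226 kJ
Bonds formed (products):
  C–Br: 1 × 272 = 272
  C–C: 3 × 336 = 1008
  C–H: 9 × 402 = 3618
  H–Br: 1 × 380 = 380
  Σ(formed) = 5278 kJ
ΔH = Σ(broken) − Σ(formed) = 5226 − 5278 = −52 kJ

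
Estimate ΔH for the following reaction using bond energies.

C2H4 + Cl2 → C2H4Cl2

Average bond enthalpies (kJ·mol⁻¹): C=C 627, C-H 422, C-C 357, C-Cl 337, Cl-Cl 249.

ΔH ≈ −155 kJ

Bonds broken (reactants):
  C-H: 4 × 422 = 1688
  C=C: 1 × 627 = 627
  Cl-Cl: 1 × 249 = 249
  Σ(broken) = 2564 kJ
Bonds formed (products):
  C-C: 1 × 357 = 357
  C-Cl: 2 × 337 = 674
  C-H: 4 × 422 = 1688
  Σ(formed) = 2719 kJ
ΔH = Σ(broken) − Σ(formed) = 2564 − 2719 = −155 kJ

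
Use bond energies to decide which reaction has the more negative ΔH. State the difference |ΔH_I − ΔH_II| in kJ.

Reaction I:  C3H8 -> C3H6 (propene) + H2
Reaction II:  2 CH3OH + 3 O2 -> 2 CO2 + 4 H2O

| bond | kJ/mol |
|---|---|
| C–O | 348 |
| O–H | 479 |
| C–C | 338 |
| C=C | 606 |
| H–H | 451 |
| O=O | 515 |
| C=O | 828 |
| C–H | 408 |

Reaction I:
  Bonds broken (reactants):
    C–C: 2 × 338 = 676
    C–H: 8 × 408 = 3264
    Σ(broken) = 3940 kJ
  Bonds formed (products):
    C–C: 1 × 338 = 338
    C–H: 6 × 408 = 2448
    C=C: 1 × 606 = 606
    H–H: 1 × 451 = 451
    Σ(formed) = 3843 kJ
  ΔH_I = 3940 − 3843 = +97 kJ
Reaction II:
  Bonds broken (reactants):
    C–H: 6 × 408 = 2448
    C–O: 2 × 348 = 696
    O–H: 2 × 479 = 958
    O=O: 3 × 515 = 1545
    Σ(broken) = 5647 kJ
  Bonds formed (products):
    C=O: 4 × 828 = 3312
    O–H: 8 × 479 = 3832
    Σ(formed) = 7144 kJ
  ΔH_II = 5647 − 7144 = −1497 kJ
ΔH_I − ΔH_II = +1594 kJ, so reaction II has the more negative ΔH; |ΔH_I − ΔH_II| = 1594 kJ.

Reaction II, by 1594 kJ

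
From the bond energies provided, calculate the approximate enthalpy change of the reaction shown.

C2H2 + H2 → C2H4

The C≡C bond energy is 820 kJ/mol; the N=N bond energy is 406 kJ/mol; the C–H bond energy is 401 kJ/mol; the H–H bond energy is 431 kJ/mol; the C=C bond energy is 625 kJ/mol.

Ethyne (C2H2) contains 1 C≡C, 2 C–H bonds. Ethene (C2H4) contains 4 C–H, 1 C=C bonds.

Bonds broken (reactants):
  C≡C: 1 × 820 = 820
  C–H: 2 × 401 = 802
  H–H: 1 × 431 = 431
  Σ(broken) = 2053 kJ
Bonds formed (products):
  C–H: 4 × 401 = 1604
  C=C: 1 × 625 = 625
  Σ(formed) = 2229 kJ
ΔH = Σ(broken) − Σ(formed) = 2053 − 2229 = −176 kJ

ΔH ≈ −176 kJ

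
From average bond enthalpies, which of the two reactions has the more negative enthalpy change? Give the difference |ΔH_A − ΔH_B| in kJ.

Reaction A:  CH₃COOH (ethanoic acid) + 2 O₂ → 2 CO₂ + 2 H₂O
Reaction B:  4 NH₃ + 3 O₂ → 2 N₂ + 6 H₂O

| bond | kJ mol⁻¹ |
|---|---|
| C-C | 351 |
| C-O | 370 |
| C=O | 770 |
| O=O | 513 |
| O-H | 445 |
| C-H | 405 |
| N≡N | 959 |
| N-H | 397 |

Reaction B, by 272 kJ

Reaction A:
  Bonds broken (reactants):
    C-C: 1 × 351 = 351
    C-H: 3 × 405 = 1215
    C-O: 1 × 370 = 370
    C=O: 1 × 770 = 770
    O-H: 1 × 445 = 445
    O=O: 2 × 513 = 1026
    Σ(broken) = 4177 kJ
  Bonds formed (products):
    C=O: 4 × 770 = 3080
    O-H: 4 × 445 = 1780
    Σ(formed) = 4860 kJ
  ΔH_A = 4177 − 4860 = −683 kJ
Reaction B:
  Bonds broken (reactants):
    N-H: 12 × 397 = 4764
    O=O: 3 × 513 = 1539
    Σ(broken) = 6303 kJ
  Bonds formed (products):
    N≡N: 2 × 959 = 1918
    O-H: 12 × 445 = 5340
    Σ(formed) = 7258 kJ
  ΔH_B = 6303 − 7258 = −955 kJ
ΔH_A − ΔH_B = +272 kJ, so reaction B has the more negative ΔH; |ΔH_A − ΔH_B| = 272 kJ.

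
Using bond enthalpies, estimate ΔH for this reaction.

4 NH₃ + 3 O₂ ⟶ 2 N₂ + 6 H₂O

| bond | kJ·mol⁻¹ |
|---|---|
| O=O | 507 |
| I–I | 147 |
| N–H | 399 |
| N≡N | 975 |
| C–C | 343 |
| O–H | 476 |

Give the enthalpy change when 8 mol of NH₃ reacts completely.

ΔH = −2706 kJ

Bonds broken (reactants):
  N–H: 12 × 399 = 4788
  O=O: 3 × 507 = 1521
  Σ(broken) = 6309 kJ
Bonds formed (products):
  N≡N: 2 × 975 = 1950
  O–H: 12 × 476 = 5712
  Σ(formed) = 7662 kJ
ΔH = Σ(broken) − Σ(formed) = 6309 − 7662 = −1353 kJ
For 2× the reaction as written: 2 × (−1353) = −2706 kJ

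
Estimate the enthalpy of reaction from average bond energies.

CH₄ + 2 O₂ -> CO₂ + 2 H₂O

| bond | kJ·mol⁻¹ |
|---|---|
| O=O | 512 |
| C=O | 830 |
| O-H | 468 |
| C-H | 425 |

Bonds broken (reactants):
  C-H: 4 × 425 = 1700
  O=O: 2 × 512 = 1024
  Σ(broken) = 2724 kJ
Bonds formed (products):
  C=O: 2 × 830 = 1660
  O-H: 4 × 468 = 1872
  Σ(formed) = 3532 kJ
ΔH = Σ(broken) − Σ(formed) = 2724 − 3532 = −808 kJ

ΔH ≈ −808 kJ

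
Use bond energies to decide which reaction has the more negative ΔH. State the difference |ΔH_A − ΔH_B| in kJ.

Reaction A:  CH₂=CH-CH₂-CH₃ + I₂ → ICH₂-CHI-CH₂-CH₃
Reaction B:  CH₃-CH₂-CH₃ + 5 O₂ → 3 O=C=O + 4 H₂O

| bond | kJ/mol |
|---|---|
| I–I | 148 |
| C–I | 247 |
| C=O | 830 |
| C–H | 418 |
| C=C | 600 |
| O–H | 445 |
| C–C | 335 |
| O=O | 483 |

Reaction A:
  Bonds broken (reactants):
    C–C: 2 × 335 = 670
    C–H: 8 × 418 = 3344
    C=C: 1 × 600 = 600
    I–I: 1 × 148 = 148
    Σ(broken) = 4762 kJ
  Bonds formed (products):
    C–C: 3 × 335 = 1005
    C–H: 8 × 418 = 3344
    C–I: 2 × 247 = 494
    Σ(formed) = 4843 kJ
  ΔH_A = 4762 − 4843 = −81 kJ
Reaction B:
  Bonds broken (reactants):
    C–C: 2 × 335 = 670
    C–H: 8 × 418 = 3344
    O=O: 5 × 483 = 2415
    Σ(broken) = 6429 kJ
  Bonds formed (products):
    C=O: 6 × 830 = 4980
    O–H: 8 × 445 = 3560
    Σ(formed) = 8540 kJ
  ΔH_B = 6429 − 8540 = −2111 kJ
ΔH_A − ΔH_B = +2030 kJ, so reaction B has the more negative ΔH; |ΔH_A − ΔH_B| = 2030 kJ.

Reaction B, by 2030 kJ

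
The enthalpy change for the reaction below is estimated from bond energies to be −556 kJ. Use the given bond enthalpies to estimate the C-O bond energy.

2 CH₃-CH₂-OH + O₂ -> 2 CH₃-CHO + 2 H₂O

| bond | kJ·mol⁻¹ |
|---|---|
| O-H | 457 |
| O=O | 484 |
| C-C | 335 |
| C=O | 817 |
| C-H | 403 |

Let D be the C-O bond energy.
Σ(broken) = 2×335 + 10×403 + 2×D + 2×457 + 1×484 = 6098 + 2D
Σ(formed) = 2×335 + 8×403 + 2×817 + 4×457 = 7356
ΔH = Σ(broken) − Σ(formed) = (6098 + 2D) − (7356) = −1258 + 2D
Setting this equal to −556 kJ gives 2D = 702, so D = 351 kJ/mol.

D(C-O) ≈ 351 kJ/mol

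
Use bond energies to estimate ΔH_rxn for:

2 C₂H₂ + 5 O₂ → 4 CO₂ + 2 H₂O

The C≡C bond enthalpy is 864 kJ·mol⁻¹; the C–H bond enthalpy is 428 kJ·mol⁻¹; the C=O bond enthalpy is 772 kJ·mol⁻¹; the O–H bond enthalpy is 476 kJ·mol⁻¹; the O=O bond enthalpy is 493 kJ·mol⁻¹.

ΔH ≈ −2175 kJ

Bonds broken (reactants):
  C≡C: 2 × 864 = 1728
  C–H: 4 × 428 = 1712
  O=O: 5 × 493 = 2465
  Σ(broken) = 5905 kJ
Bonds formed (products):
  C=O: 8 × 772 = 6176
  O–H: 4 × 476 = 1904
  Σ(formed) = 8080 kJ
ΔH = Σ(broken) − Σ(formed) = 5905 − 8080 = −2175 kJ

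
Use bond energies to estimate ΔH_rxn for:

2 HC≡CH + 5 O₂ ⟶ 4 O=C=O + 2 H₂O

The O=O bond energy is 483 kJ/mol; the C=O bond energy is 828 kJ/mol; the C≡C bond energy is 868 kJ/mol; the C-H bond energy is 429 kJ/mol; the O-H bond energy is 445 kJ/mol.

Bonds broken (reactants):
  C≡C: 2 × 868 = 1736
  C-H: 4 × 429 = 1716
  O=O: 5 × 483 = 2415
  Σ(broken) = 5867 kJ
Bonds formed (products):
  C=O: 8 × 828 = 6624
  O-H: 4 × 445 = 1780
  Σ(formed) = 8404 kJ
ΔH = Σ(broken) − Σ(formed) = 5867 − 8404 = −2537 kJ

ΔH ≈ −2537 kJ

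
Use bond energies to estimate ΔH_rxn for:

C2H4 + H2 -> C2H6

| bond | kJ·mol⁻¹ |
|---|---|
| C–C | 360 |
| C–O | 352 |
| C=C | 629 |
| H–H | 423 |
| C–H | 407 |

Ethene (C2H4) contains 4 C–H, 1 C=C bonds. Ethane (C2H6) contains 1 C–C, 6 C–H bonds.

Bonds broken (reactants):
  C–H: 4 × 407 = 1628
  C=C: 1 × 629 = 629
  H–H: 1 × 423 = 423
  Σ(broken) = 2680 kJ
Bonds formed (products):
  C–C: 1 × 360 = 360
  C–H: 6 × 407 = 2442
  Σ(formed) = 2802 kJ
ΔH = Σ(broken) − Σ(formed) = 2680 − 2802 = −122 kJ

ΔH ≈ −122 kJ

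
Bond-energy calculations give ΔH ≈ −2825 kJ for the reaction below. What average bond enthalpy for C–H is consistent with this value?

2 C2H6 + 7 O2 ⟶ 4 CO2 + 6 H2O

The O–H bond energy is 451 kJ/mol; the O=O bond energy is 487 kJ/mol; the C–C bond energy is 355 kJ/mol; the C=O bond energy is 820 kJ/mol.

D(C–H) ≈ 419 kJ/mol

Let D be the C–H bond energy.
Σ(broken) = 2×355 + 12×D + 7×487 = 4119 + 12D
Σ(formed) = 8×820 + 12×451 = 11972
ΔH = Σ(broken) − Σ(formed) = (4119 + 12D) − (11972) = −7853 + 12D
Setting this equal to −2825 kJ gives 12D = 5028, so D = 419 kJ/mol.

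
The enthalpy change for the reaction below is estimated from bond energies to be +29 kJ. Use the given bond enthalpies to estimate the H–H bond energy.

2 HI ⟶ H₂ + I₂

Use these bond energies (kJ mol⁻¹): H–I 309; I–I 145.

Let D be the H–H bond energy.
Σ(broken) = 2×309 = 618
Σ(formed) = 1×D + 1×145 = 145 + D
ΔH = Σ(broken) − Σ(formed) = (618) − (145 + D) = +473 − D
Setting this equal to +29 kJ gives D = 444 kJ/mol.

D(H–H) ≈ 444 kJ/mol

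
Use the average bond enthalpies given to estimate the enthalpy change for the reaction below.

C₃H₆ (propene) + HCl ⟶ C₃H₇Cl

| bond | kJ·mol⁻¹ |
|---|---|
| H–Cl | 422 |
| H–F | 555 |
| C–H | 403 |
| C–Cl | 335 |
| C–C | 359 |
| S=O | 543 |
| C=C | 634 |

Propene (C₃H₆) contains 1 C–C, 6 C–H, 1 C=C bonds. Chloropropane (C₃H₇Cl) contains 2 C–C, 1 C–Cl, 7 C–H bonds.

Bonds broken (reactants):
  C–C: 1 × 359 = 359
  C–H: 6 × 403 = 2418
  C=C: 1 × 634 = 634
  H–Cl: 1 × 422 = 422
  Σ(broken) = 3833 kJ
Bonds formed (products):
  C–C: 2 × 359 = 718
  C–Cl: 1 × 335 = 335
  C–H: 7 × 403 = 2821
  Σ(formed) = 3874 kJ
ΔH = Σ(broken) − Σ(formed) = 3833 − 3874 = −41 kJ

ΔH ≈ −41 kJ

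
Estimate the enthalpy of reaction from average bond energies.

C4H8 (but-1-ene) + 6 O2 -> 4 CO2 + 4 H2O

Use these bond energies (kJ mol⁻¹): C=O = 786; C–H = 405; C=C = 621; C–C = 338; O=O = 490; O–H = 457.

ΔH ≈ −2467 kJ

Bonds broken (reactants):
  C–C: 2 × 338 = 676
  C–H: 8 × 405 = 3240
  C=C: 1 × 621 = 621
  O=O: 6 × 490 = 2940
  Σ(broken) = 7477 kJ
Bonds formed (products):
  C=O: 8 × 786 = 6288
  O–H: 8 × 457 = 3656
  Σ(formed) = 9944 kJ
ΔH = Σ(broken) − Σ(formed) = 7477 − 9944 = −2467 kJ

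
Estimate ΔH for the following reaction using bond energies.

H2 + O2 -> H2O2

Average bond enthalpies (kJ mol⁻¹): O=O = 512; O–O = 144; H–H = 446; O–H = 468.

ΔH ≈ −122 kJ

Bonds broken (reactants):
  H–H: 1 × 446 = 446
  O=O: 1 × 512 = 512
  Σ(broken) = 958 kJ
Bonds formed (products):
  O–H: 2 × 468 = 936
  O–O: 1 × 144 = 144
  Σ(formed) = 1080 kJ
ΔH = Σ(broken) − Σ(formed) = 958 − 1080 = −122 kJ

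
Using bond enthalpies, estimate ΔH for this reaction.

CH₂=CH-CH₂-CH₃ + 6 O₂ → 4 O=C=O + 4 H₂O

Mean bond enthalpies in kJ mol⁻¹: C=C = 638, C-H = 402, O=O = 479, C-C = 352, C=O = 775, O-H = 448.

ΔH ≈ −2352 kJ

Bonds broken (reactants):
  C-C: 2 × 352 = 704
  C-H: 8 × 402 = 3216
  C=C: 1 × 638 = 638
  O=O: 6 × 479 = 2874
  Σ(broken) = 7432 kJ
Bonds formed (products):
  C=O: 8 × 775 = 6200
  O-H: 8 × 448 = 3584
  Σ(formed) = 9784 kJ
ΔH = Σ(broken) − Σ(formed) = 7432 − 9784 = −2352 kJ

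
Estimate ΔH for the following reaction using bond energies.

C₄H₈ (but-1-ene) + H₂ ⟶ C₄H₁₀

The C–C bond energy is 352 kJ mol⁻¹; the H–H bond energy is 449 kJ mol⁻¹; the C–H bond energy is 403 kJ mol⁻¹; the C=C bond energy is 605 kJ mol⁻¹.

Bonds broken (reactants):
  C–C: 2 × 352 = 704
  C–H: 8 × 403 = 3224
  C=C: 1 × 605 = 605
  H–H: 1 × 449 = 449
  Σ(broken) = 4982 kJ
Bonds formed (products):
  C–C: 3 × 352 = 1056
  C–H: 10 × 403 = 4030
  Σ(formed) = 5086 kJ
ΔH = Σ(broken) − Σ(formed) = 4982 − 5086 = −104 kJ

ΔH ≈ −104 kJ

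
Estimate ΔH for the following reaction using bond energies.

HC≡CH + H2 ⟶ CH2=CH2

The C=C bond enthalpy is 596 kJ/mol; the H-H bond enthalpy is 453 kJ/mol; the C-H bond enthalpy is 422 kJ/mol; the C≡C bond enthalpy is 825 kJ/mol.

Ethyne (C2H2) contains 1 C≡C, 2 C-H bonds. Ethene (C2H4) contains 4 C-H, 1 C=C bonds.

Bonds broken (reactants):
  C≡C: 1 × 825 = 825
  C-H: 2 × 422 = 844
  H-H: 1 × 453 = 453
  Σ(broken) = 2122 kJ
Bonds formed (products):
  C-H: 4 × 422 = 1688
  C=C: 1 × 596 = 596
  Σ(formed) = 2284 kJ
ΔH = Σ(broken) − Σ(formed) = 2122 − 2284 = −162 kJ

ΔH ≈ −162 kJ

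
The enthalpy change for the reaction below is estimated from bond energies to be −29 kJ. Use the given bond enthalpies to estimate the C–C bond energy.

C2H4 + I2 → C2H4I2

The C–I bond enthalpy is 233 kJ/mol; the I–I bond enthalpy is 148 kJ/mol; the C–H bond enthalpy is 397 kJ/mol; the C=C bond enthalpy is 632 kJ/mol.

Let D be the C–C bond energy.
Σ(broken) = 4×397 + 1×632 + 1×148 = 2368
Σ(formed) = 1×D + 4×397 + 2×233 = 2054 + D
ΔH = Σ(broken) − Σ(formed) = (2368) − (2054 + D) = +314 − D
Setting this equal to −29 kJ gives D = 343 kJ/mol.

D(C–C) ≈ 343 kJ/mol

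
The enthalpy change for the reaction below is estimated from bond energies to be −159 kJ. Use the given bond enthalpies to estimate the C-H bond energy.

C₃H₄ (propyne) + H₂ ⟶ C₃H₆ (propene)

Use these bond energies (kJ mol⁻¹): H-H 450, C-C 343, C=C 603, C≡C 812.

D(C-H) ≈ 409 kJ/mol

Let D be the C-H bond energy.
Σ(broken) = 1×812 + 1×343 + 4×D + 1×450 = 1605 + 4D
Σ(formed) = 1×343 + 6×D + 1×603 = 946 + 6D
ΔH = Σ(broken) − Σ(formed) = (1605 + 4D) − (946 + 6D) = +659 − 2D
Setting this equal to −159 kJ gives 2D = 818, so D = 409 kJ/mol.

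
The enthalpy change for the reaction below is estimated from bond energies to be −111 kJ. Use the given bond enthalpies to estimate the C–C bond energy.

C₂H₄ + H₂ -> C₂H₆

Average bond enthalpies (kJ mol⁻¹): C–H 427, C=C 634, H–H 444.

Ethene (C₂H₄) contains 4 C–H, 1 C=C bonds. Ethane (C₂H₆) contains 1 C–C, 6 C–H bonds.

D(C–C) ≈ 335 kJ/mol

Let D be the C–C bond energy.
Σ(broken) = 4×427 + 1×634 + 1×444 = 2786
Σ(formed) = 1×D + 6×427 = 2562 + D
ΔH = Σ(broken) − Σ(formed) = (2786) − (2562 + D) = +224 − D
Setting this equal to −111 kJ gives D = 335 kJ/mol.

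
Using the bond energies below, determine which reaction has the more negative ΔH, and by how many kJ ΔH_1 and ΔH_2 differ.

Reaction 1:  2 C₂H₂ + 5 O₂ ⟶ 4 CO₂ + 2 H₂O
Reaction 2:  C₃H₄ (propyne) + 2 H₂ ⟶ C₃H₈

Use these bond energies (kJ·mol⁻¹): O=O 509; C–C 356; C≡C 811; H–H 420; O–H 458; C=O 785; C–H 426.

Reaction 1:
  Bonds broken (reactants):
    C≡C: 2 × 811 = 1622
    C–H: 4 × 426 = 1704
    O=O: 5 × 509 = 2545
    Σ(broken) = 5871 kJ
  Bonds formed (products):
    C=O: 8 × 785 = 6280
    O–H: 4 × 458 = 1832
    Σ(formed) = 8112 kJ
  ΔH_1 = 5871 − 8112 = −2241 kJ
Reaction 2:
  Bonds broken (reactants):
    C≡C: 1 × 811 = 811
    C–C: 1 × 356 = 356
    C–H: 4 × 426 = 1704
    H–H: 2 × 420 = 840
    Σ(broken) = 3711 kJ
  Bonds formed (products):
    C–C: 2 × 356 = 712
    C–H: 8 × 426 = 3408
    Σ(formed) = 4120 kJ
  ΔH_2 = 3711 − 4120 = −409 kJ
ΔH_1 − ΔH_2 = −1832 kJ, so reaction 1 has the more negative ΔH; |ΔH_1 − ΔH_2| = 1832 kJ.

Reaction 1, by 1832 kJ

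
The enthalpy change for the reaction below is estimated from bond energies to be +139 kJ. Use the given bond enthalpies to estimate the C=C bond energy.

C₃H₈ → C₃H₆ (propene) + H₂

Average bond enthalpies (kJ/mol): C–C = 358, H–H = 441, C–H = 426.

Let D be the C=C bond energy.
Σ(broken) = 2×358 + 8×426 = 4124
Σ(formed) = 1×358 + 6×426 + 1×D + 1×441 = 3355 + D
ΔH = Σ(broken) − Σ(formed) = (4124) − (3355 + D) = +769 − D
Setting this equal to +139 kJ gives D = 630 kJ/mol.

D(C=C) ≈ 630 kJ/mol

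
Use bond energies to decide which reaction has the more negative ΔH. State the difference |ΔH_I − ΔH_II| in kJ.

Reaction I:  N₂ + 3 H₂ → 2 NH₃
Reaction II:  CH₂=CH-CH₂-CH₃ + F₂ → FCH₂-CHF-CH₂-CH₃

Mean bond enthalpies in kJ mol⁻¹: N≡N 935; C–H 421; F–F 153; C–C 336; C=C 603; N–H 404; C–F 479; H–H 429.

Reaction I:
  Bonds broken (reactants):
    H–H: 3 × 429 = 1287
    N≡N: 1 × 935 = 935
    Σ(broken) = 2222 kJ
  Bonds formed (products):
    N–H: 6 × 404 = 2424
    Σ(formed) = 2424 kJ
  ΔH_I = 2222 − 2424 = −202 kJ
Reaction II:
  Bonds broken (reactants):
    C–C: 2 × 336 = 672
    C–H: 8 × 421 = 3368
    C=C: 1 × 603 = 603
    F–F: 1 × 153 = 153
    Σ(broken) = 4796 kJ
  Bonds formed (products):
    C–C: 3 × 336 = 1008
    C–F: 2 × 479 = 958
    C–H: 8 × 421 = 3368
    Σ(formed) = 5334 kJ
  ΔH_II = 4796 − 5334 = −538 kJ
ΔH_I − ΔH_II = +336 kJ, so reaction II has the more negative ΔH; |ΔH_I − ΔH_II| = 336 kJ.

Reaction II, by 336 kJ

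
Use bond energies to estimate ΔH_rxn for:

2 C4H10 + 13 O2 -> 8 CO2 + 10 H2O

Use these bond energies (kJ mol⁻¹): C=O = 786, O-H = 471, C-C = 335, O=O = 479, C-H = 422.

ΔH ≈ −5319 kJ

Bonds broken (reactants):
  C-C: 6 × 335 = 2010
  C-H: 20 × 422 = 8440
  O=O: 13 × 479 = 6227
  Σ(broken) = 16677 kJ
Bonds formed (products):
  C=O: 16 × 786 = 12576
  O-H: 20 × 471 = 9420
  Σ(formed) = 21996 kJ
ΔH = Σ(broken) − Σ(formed) = 16677 − 21996 = −5319 kJ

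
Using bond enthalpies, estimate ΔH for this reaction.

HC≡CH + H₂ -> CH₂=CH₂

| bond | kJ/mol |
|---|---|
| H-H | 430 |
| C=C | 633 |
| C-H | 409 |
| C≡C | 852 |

ΔH ≈ −169 kJ

Bonds broken (reactants):
  C≡C: 1 × 852 = 852
  C-H: 2 × 409 = 818
  H-H: 1 × 430 = 430
  Σ(broken) = 2100 kJ
Bonds formed (products):
  C-H: 4 × 409 = 1636
  C=C: 1 × 633 = 633
  Σ(formed) = 2269 kJ
ΔH = Σ(broken) − Σ(formed) = 2100 − 2269 = −169 kJ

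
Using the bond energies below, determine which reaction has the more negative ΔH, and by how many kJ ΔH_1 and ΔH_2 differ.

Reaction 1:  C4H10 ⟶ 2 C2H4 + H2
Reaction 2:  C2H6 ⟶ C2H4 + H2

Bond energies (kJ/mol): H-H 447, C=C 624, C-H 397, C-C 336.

Reaction 2, by 48 kJ

Reaction 1:
  Bonds broken (reactants):
    C-C: 3 × 336 = 1008
    C-H: 10 × 397 = 3970
    Σ(broken) = 4978 kJ
  Bonds formed (products):
    C-H: 8 × 397 = 3176
    C=C: 2 × 624 = 1248
    H-H: 1 × 447 = 447
    Σ(formed) = 4871 kJ
  ΔH_1 = 4978 − 4871 = +107 kJ
Reaction 2:
  Bonds broken (reactants):
    C-C: 1 × 336 = 336
    C-H: 6 × 397 = 2382
    Σ(broken) = 2718 kJ
  Bonds formed (products):
    C-H: 4 × 397 = 1588
    C=C: 1 × 624 = 624
    H-H: 1 × 447 = 447
    Σ(formed) = 2659 kJ
  ΔH_2 = 2718 − 2659 = +59 kJ
ΔH_1 − ΔH_2 = +48 kJ, so reaction 2 has the more negative ΔH; |ΔH_1 − ΔH_2| = 48 kJ.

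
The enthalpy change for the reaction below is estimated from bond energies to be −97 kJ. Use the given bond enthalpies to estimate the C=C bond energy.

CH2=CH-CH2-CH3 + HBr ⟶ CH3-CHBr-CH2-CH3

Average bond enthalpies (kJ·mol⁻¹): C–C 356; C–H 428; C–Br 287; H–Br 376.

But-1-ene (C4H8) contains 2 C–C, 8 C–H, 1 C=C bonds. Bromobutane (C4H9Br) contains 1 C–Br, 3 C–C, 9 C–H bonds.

D(C=C) ≈ 598 kJ/mol

Let D be the C=C bond energy.
Σ(broken) = 2×356 + 8×428 + 1×D + 1×376 = 4512 + D
Σ(formed) = 1×287 + 3×356 + 9×428 = 5207
ΔH = Σ(broken) − Σ(formed) = (4512 + D) − (5207) = −695 + D
Setting this equal to −97 kJ gives D = 598 kJ/mol.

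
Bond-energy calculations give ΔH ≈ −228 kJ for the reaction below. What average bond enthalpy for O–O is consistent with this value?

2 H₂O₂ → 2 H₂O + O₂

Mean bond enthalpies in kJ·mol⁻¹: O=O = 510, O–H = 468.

D(O–O) ≈ 141 kJ/mol

Let D be the O–O bond energy.
Σ(broken) = 4×468 + 2×D = 1872 + 2D
Σ(formed) = 4×468 + 1×510 = 2382
ΔH = Σ(broken) − Σ(formed) = (1872 + 2D) − (2382) = −510 + 2D
Setting this equal to −228 kJ gives 2D = 282, so D = 141 kJ/mol.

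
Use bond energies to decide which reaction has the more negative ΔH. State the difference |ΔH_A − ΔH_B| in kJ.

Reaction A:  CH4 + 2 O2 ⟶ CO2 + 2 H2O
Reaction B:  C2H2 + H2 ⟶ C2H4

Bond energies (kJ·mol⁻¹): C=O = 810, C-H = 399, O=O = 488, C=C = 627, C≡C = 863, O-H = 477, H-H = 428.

Reaction A:
  Bonds broken (reactants):
    C-H: 4 × 399 = 1596
    O=O: 2 × 488 = 976
    Σ(broken) = 2572 kJ
  Bonds formed (products):
    C=O: 2 × 810 = 1620
    O-H: 4 × 477 = 1908
    Σ(formed) = 3528 kJ
  ΔH_A = 2572 − 3528 = −956 kJ
Reaction B:
  Bonds broken (reactants):
    C≡C: 1 × 863 = 863
    C-H: 2 × 399 = 798
    H-H: 1 × 428 = 428
    Σ(broken) = 2089 kJ
  Bonds formed (products):
    C-H: 4 × 399 = 1596
    C=C: 1 × 627 = 627
    Σ(formed) = 2223 kJ
  ΔH_B = 2089 − 2223 = −134 kJ
ΔH_A − ΔH_B = −822 kJ, so reaction A has the more negative ΔH; |ΔH_A − ΔH_B| = 822 kJ.

Reaction A, by 822 kJ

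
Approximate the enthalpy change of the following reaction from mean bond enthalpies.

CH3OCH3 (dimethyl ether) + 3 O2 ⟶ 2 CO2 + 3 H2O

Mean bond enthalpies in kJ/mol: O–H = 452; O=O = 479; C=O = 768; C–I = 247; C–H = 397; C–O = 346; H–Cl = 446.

Bonds broken (reactants):
  C–H: 6 × 397 = 2382
  C–O: 2 × 346 = 692
  O=O: 3 × 479 = 1437
  Σ(broken) = 4511 kJ
Bonds formed (products):
  C=O: 4 × 768 = 3072
  O–H: 6 × 452 = 2712
  Σ(formed) = 5784 kJ
ΔH = Σ(broken) − Σ(formed) = 4511 − 5784 = −1273 kJ

ΔH ≈ −1273 kJ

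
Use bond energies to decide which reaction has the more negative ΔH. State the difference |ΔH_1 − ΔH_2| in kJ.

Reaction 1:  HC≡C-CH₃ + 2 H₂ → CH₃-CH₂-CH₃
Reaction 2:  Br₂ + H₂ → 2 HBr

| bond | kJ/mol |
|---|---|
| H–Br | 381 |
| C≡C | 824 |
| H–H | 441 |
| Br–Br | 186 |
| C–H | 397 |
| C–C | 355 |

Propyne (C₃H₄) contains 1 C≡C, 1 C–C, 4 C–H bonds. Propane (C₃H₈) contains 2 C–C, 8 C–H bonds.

Reaction 1:
  Bonds broken (reactants):
    C≡C: 1 × 824 = 824
    C–C: 1 × 355 = 355
    C–H: 4 × 397 = 1588
    H–H: 2 × 441 = 882
    Σ(broken) = 3649 kJ
  Bonds formed (products):
    C–C: 2 × 355 = 710
    C–H: 8 × 397 = 3176
    Σ(formed) = 3886 kJ
  ΔH_1 = 3649 − 3886 = −237 kJ
Reaction 2:
  Bonds broken (reactants):
    Br–Br: 1 × 186 = 186
    H–H: 1 × 441 = 441
    Σ(broken) = 627 kJ
  Bonds formed (products):
    H–Br: 2 × 381 = 762
    Σ(formed) = 762 kJ
  ΔH_2 = 627 − 762 = −135 kJ
ΔH_1 − ΔH_2 = −102 kJ, so reaction 1 has the more negative ΔH; |ΔH_1 − ΔH_2| = 102 kJ.

Reaction 1, by 102 kJ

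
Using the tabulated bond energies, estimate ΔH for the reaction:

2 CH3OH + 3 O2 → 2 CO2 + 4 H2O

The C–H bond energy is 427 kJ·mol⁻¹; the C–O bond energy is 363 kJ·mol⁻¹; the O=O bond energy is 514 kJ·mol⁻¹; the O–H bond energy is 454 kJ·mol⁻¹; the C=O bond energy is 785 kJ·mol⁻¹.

ΔH ≈ −1034 kJ

Bonds broken (reactants):
  C–H: 6 × 427 = 2562
  C–O: 2 × 363 = 726
  O–H: 2 × 454 = 908
  O=O: 3 × 514 = 1542
  Σ(broken) = 5738 kJ
Bonds formed (products):
  C=O: 4 × 785 = 3140
  O–H: 8 × 454 = 3632
  Σ(formed) = 6772 kJ
ΔH = Σ(broken) − Σ(formed) = 5738 − 6772 = −1034 kJ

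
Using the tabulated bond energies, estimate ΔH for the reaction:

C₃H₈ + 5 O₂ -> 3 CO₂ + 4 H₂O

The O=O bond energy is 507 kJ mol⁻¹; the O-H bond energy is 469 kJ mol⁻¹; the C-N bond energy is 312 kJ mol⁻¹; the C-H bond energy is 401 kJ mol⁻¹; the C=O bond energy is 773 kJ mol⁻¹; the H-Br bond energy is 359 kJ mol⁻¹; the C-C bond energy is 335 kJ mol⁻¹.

ΔH ≈ −1977 kJ

Bonds broken (reactants):
  C-C: 2 × 335 = 670
  C-H: 8 × 401 = 3208
  O=O: 5 × 507 = 2535
  Σ(broken) = 6413 kJ
Bonds formed (products):
  C=O: 6 × 773 = 4638
  O-H: 8 × 469 = 3752
  Σ(formed) = 8390 kJ
ΔH = Σ(broken) − Σ(formed) = 6413 − 8390 = −1977 kJ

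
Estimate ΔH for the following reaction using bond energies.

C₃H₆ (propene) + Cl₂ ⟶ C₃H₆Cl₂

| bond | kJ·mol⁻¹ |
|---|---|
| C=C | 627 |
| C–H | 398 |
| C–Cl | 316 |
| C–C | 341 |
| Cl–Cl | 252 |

Bonds broken (reactants):
  C–C: 1 × 341 = 341
  C–H: 6 × 398 = 2388
  C=C: 1 × 627 = 627
  Cl–Cl: 1 × 252 = 252
  Σ(broken) = 3608 kJ
Bonds formed (products):
  C–C: 2 × 341 = 682
  C–Cl: 2 × 316 = 632
  C–H: 6 × 398 = 2388
  Σ(formed) = 3702 kJ
ΔH = Σ(broken) − Σ(formed) = 3608 − 3702 = −94 kJ

ΔH ≈ −94 kJ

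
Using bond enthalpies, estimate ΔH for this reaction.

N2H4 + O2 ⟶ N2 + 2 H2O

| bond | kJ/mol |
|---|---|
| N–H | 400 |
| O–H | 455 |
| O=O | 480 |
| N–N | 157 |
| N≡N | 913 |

Bonds broken (reactants):
  N–H: 4 × 400 = 1600
  N–N: 1 × 157 = 157
  O=O: 1 × 480 = 480
  Σ(broken) = 2237 kJ
Bonds formed (products):
  N≡N: 1 × 913 = 913
  O–H: 4 × 455 = 1820
  Σ(formed) = 2733 kJ
ΔH = Σ(broken) − Σ(formed) = 2237 − 2733 = −496 kJ

ΔH ≈ −496 kJ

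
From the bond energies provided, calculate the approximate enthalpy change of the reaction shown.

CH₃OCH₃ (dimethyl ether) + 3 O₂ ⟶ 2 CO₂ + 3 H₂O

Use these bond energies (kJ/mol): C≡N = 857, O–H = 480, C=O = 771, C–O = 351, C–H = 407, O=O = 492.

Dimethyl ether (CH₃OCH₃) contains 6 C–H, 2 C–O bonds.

Bonds broken (reactants):
  C–H: 6 × 407 = 2442
  C–O: 2 × 351 = 702
  O=O: 3 × 492 = 1476
  Σ(broken) = 4620 kJ
Bonds formed (products):
  C=O: 4 × 771 = 3084
  O–H: 6 × 480 = 2880
  Σ(formed) = 5964 kJ
ΔH = Σ(broken) − Σ(formed) = 4620 − 5964 = −1344 kJ

ΔH ≈ −1344 kJ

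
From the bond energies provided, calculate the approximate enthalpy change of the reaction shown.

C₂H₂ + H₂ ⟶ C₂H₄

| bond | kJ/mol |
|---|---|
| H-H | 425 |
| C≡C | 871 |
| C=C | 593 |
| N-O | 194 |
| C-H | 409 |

Bonds broken (reactants):
  C≡C: 1 × 871 = 871
  C-H: 2 × 409 = 818
  H-H: 1 × 425 = 425
  Σ(broken) = 2114 kJ
Bonds formed (products):
  C-H: 4 × 409 = 1636
  C=C: 1 × 593 = 593
  Σ(formed) = 2229 kJ
ΔH = Σ(broken) − Σ(formed) = 2114 − 2229 = −115 kJ

ΔH ≈ −115 kJ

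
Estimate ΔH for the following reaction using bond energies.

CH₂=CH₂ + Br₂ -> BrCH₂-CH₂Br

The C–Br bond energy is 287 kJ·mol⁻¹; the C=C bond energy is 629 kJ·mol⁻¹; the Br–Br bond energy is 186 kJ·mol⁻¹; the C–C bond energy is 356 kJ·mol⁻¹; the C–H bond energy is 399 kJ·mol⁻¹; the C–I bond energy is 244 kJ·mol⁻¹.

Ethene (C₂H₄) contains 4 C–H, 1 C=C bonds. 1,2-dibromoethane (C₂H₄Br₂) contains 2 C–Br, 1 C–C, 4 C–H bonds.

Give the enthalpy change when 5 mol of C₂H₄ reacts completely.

ΔH = −575 kJ

Bonds broken (reactants):
  Br–Br: 1 × 186 = 186
  C–H: 4 × 399 = 1596
  C=C: 1 × 629 = 629
  Σ(broken) = 2411 kJ
Bonds formed (products):
  C–Br: 2 × 287 = 574
  C–C: 1 × 356 = 356
  C–H: 4 × 399 = 1596
  Σ(formed) = 2526 kJ
ΔH = Σ(broken) − Σ(formed) = 2411 − 2526 = −115 kJ
For 5× the reaction as written: 5 × (−115) = −575 kJ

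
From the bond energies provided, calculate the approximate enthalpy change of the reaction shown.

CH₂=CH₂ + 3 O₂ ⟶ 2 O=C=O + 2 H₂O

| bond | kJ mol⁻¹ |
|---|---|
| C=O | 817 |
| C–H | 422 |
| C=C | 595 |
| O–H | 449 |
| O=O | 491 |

ΔH ≈ −1308 kJ

Bonds broken (reactants):
  C–H: 4 × 422 = 1688
  C=C: 1 × 595 = 595
  O=O: 3 × 491 = 1473
  Σ(broken) = 3756 kJ
Bonds formed (products):
  C=O: 4 × 817 = 3268
  O–H: 4 × 449 = 1796
  Σ(formed) = 5064 kJ
ΔH = Σ(broken) − Σ(formed) = 3756 − 5064 = −1308 kJ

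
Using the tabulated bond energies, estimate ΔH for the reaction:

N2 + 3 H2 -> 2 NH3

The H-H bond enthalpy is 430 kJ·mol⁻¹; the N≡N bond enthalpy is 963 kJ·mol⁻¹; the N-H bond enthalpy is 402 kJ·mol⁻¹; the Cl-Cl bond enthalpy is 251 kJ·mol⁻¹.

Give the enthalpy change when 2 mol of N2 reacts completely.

ΔH = −318 kJ

Bonds broken (reactants):
  H-H: 3 × 430 = 1290
  N≡N: 1 × 963 = 963
  Σ(broken) = 2253 kJ
Bonds formed (products):
  N-H: 6 × 402 = 2412
  Σ(formed) = 2412 kJ
ΔH = Σ(broken) − Σ(formed) = 2253 − 2412 = −159 kJ
For 2× the reaction as written: 2 × (−159) = −318 kJ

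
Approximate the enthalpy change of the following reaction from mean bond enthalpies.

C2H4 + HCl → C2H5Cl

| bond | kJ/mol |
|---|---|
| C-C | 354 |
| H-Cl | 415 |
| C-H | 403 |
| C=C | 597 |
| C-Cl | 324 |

ΔH ≈ −69 kJ

Bonds broken (reactants):
  C-H: 4 × 403 = 1612
  C=C: 1 × 597 = 597
  H-Cl: 1 × 415 = 415
  Σ(broken) = 2624 kJ
Bonds formed (products):
  C-C: 1 × 354 = 354
  C-Cl: 1 × 324 = 324
  C-H: 5 × 403 = 2015
  Σ(formed) = 2693 kJ
ΔH = Σ(broken) − Σ(formed) = 2624 − 2693 = −69 kJ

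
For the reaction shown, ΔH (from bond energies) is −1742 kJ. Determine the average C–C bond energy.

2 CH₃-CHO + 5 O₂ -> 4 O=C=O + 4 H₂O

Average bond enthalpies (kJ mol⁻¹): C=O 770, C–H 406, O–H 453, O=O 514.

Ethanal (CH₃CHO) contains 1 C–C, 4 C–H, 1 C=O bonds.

Let D be the C–C bond energy.
Σ(broken) = 2×D + 8×406 + 2×770 + 5×514 = 7358 + 2D
Σ(formed) = 8×770 + 8×453 = 9784
ΔH = Σ(broken) − Σ(formed) = (7358 + 2D) − (9784) = −2426 + 2D
Setting this equal to −1742 kJ gives 2D = 684, so D = 342 kJ/mol.

D(C–C) ≈ 342 kJ/mol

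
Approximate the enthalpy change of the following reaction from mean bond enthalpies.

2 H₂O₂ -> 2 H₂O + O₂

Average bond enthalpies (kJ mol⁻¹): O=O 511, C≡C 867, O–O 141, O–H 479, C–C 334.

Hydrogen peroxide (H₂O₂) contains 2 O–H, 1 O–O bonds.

Bonds broken (reactants):
  O–H: 4 × 479 = 1916
  O–O: 2 × 141 = 282
  Σ(broken) = 2198 kJ
Bonds formed (products):
  O–H: 4 × 479 = 1916
  O=O: 1 × 511 = 511
  Σ(formed) = 2427 kJ
ΔH = Σ(broken) − Σ(formed) = 2198 − 2427 = −229 kJ

ΔH ≈ −229 kJ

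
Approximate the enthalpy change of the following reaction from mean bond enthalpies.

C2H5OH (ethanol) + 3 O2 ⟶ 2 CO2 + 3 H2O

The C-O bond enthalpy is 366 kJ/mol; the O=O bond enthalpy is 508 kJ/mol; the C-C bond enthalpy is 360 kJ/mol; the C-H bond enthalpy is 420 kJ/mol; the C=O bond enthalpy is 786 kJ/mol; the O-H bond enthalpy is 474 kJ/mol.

Bonds broken (reactants):
  C-C: 1 × 360 = 360
  C-H: 5 × 420 = 2100
  C-O: 1 × 366 = 366
  O-H: 1 × 474 = 474
  O=O: 3 × 508 = 1524
  Σ(broken) = 4824 kJ
Bonds formed (products):
  C=O: 4 × 786 = 3144
  O-H: 6 × 474 = 2844
  Σ(formed) = 5988 kJ
ΔH = Σ(broken) − Σ(formed) = 4824 − 5988 = −1164 kJ

ΔH ≈ −1164 kJ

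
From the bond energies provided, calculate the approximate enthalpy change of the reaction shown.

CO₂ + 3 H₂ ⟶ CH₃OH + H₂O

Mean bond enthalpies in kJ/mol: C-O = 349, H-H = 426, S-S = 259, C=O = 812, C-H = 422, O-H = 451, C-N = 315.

Bonds broken (reactants):
  C=O: 2 × 812 = 1624
  H-H: 3 × 426 = 1278
  Σ(broken) = 2902 kJ
Bonds formed (products):
  C-H: 3 × 422 = 1266
  C-O: 1 × 349 = 349
  O-H: 3 × 451 = 1353
  Σ(formed) = 2968 kJ
ΔH = Σ(broken) − Σ(formed) = 2902 − 2968 = −66 kJ

ΔH ≈ −66 kJ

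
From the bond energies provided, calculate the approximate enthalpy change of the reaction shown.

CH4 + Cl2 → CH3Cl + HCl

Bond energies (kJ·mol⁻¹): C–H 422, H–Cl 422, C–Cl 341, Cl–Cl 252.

ΔH ≈ −89 kJ

Bonds broken (reactants):
  C–H: 4 × 422 = 1688
  Cl–Cl: 1 × 252 = 252
  Σ(broken) = 1940 kJ
Bonds formed (products):
  C–Cl: 1 × 341 = 341
  C–H: 3 × 422 = 1266
  H–Cl: 1 × 422 = 422
  Σ(formed) = 2029 kJ
ΔH = Σ(broken) − Σ(formed) = 1940 − 2029 = −89 kJ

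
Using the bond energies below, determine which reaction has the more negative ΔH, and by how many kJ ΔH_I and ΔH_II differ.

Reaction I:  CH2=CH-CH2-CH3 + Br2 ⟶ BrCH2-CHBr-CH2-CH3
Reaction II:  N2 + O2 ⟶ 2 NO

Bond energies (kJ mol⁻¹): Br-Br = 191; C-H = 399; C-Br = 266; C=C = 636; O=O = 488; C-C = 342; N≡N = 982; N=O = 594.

Reaction I, by 329 kJ

Reaction I:
  Bonds broken (reactants):
    Br-Br: 1 × 191 = 191
    C-C: 2 × 342 = 684
    C-H: 8 × 399 = 3192
    C=C: 1 × 636 = 636
    Σ(broken) = 4703 kJ
  Bonds formed (products):
    C-Br: 2 × 266 = 532
    C-C: 3 × 342 = 1026
    C-H: 8 × 399 = 3192
    Σ(formed) = 4750 kJ
  ΔH_I = 4703 − 4750 = −47 kJ
Reaction II:
  Bonds broken (reactants):
    N≡N: 1 × 982 = 982
    O=O: 1 × 488 = 488
    Σ(broken) = 1470 kJ
  Bonds formed (products):
    N=O: 2 × 594 = 1188
    Σ(formed) = 1188 kJ
  ΔH_II = 1470 − 1188 = +282 kJ
ΔH_I − ΔH_II = −329 kJ, so reaction I has the more negative ΔH; |ΔH_I − ΔH_II| = 329 kJ.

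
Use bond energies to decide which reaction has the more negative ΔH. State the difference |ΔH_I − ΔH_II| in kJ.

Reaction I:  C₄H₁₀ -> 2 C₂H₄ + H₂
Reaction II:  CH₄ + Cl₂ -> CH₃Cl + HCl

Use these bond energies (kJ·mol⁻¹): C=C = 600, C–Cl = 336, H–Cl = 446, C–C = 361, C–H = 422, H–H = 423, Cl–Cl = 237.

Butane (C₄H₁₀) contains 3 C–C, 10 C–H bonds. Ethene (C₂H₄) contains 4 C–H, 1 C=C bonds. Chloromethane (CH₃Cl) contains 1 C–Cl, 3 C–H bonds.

Reaction II, by 427 kJ

Reaction I:
  Bonds broken (reactants):
    C–C: 3 × 361 = 1083
    C–H: 10 × 422 = 4220
    Σ(broken) = 5303 kJ
  Bonds formed (products):
    C–H: 8 × 422 = 3376
    C=C: 2 × 600 = 1200
    H–H: 1 × 423 = 423
    Σ(formed) = 4999 kJ
  ΔH_I = 5303 − 4999 = +304 kJ
Reaction II:
  Bonds broken (reactants):
    C–H: 4 × 422 = 1688
    Cl–Cl: 1 × 237 = 237
    Σ(broken) = 1925 kJ
  Bonds formed (products):
    C–Cl: 1 × 336 = 336
    C–H: 3 × 422 = 1266
    H–Cl: 1 × 446 = 446
    Σ(formed) = 2048 kJ
  ΔH_II = 1925 − 2048 = −123 kJ
ΔH_I − ΔH_II = +427 kJ, so reaction II has the more negative ΔH; |ΔH_I − ΔH_II| = 427 kJ.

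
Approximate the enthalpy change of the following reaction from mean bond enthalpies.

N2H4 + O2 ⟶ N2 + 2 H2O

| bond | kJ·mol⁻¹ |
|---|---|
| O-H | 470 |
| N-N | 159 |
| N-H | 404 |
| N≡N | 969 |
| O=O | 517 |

ΔH ≈ −557 kJ

Bonds broken (reactants):
  N-H: 4 × 404 = 1616
  N-N: 1 × 159 = 159
  O=O: 1 × 517 = 517
  Σ(broken) = 2292 kJ
Bonds formed (products):
  N≡N: 1 × 969 = 969
  O-H: 4 × 470 = 1880
  Σ(formed) = 2849 kJ
ΔH = Σ(broken) − Σ(formed) = 2292 − 2849 = −557 kJ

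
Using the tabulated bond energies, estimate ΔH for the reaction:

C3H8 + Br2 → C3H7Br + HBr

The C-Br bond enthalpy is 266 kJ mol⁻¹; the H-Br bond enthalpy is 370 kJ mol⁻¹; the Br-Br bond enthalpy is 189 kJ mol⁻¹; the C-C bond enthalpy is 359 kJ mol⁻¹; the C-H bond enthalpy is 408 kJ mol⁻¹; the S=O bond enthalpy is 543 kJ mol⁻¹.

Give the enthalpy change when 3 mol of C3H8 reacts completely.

Bonds broken (reactants):
  Br-Br: 1 × 189 = 189
  C-C: 2 × 359 = 718
  C-H: 8 × 408 = 3264
  Σ(broken) = 4171 kJ
Bonds formed (products):
  C-Br: 1 × 266 = 266
  C-C: 2 × 359 = 718
  C-H: 7 × 408 = 2856
  H-Br: 1 × 370 = 370
  Σ(formed) = 4210 kJ
ΔH = Σ(broken) − Σ(formed) = 4171 − 4210 = −39 kJ
For 3× the reaction as written: 3 × (−39) = −117 kJ

ΔH = −117 kJ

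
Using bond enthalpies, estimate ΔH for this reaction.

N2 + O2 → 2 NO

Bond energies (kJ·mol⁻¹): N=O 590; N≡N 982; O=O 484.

ΔH ≈ +286 kJ

Bonds broken (reactants):
  N≡N: 1 × 982 = 982
  O=O: 1 × 484 = 484
  Σ(broken) = 1466 kJ
Bonds formed (products):
  N=O: 2 × 590 = 1180
  Σ(formed) = 1180 kJ
ΔH = Σ(broken) − Σ(formed) = 1466 − 1180 = +286 kJ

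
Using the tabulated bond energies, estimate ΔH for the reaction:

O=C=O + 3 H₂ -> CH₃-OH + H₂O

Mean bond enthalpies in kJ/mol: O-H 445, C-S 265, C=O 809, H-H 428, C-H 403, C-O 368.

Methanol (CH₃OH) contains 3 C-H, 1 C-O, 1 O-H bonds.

ΔH ≈ −10 kJ

Bonds broken (reactants):
  C=O: 2 × 809 = 1618
  H-H: 3 × 428 = 1284
  Σ(broken) = 2902 kJ
Bonds formed (products):
  C-H: 3 × 403 = 1209
  C-O: 1 × 368 = 368
  O-H: 3 × 445 = 1335
  Σ(formed) = 2912 kJ
ΔH = Σ(broken) − Σ(formed) = 2902 − 2912 = −10 kJ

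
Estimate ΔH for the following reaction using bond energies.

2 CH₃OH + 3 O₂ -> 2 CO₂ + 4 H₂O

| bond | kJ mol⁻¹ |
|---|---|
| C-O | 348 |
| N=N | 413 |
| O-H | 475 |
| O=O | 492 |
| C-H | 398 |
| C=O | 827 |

Bonds broken (reactants):
  C-H: 6 × 398 = 2388
  C-O: 2 × 348 = 696
  O-H: 2 × 475 = 950
  O=O: 3 × 492 = 1476
  Σ(broken) = 5510 kJ
Bonds formed (products):
  C=O: 4 × 827 = 3308
  O-H: 8 × 475 = 3800
  Σ(formed) = 7108 kJ
ΔH = Σ(broken) − Σ(formed) = 5510 − 7108 = −1598 kJ

ΔH ≈ −1598 kJ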